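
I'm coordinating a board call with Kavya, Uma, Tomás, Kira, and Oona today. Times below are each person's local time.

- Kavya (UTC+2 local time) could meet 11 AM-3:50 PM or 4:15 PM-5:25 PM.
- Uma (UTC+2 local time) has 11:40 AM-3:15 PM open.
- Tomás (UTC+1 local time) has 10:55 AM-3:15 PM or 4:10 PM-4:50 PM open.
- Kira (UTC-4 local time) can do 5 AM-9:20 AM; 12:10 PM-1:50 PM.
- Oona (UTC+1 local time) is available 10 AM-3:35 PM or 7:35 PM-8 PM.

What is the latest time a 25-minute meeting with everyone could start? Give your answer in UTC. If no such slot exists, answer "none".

Kavya in UTC: 09:00-13:50, 14:15-15:25 (subtract 2h to convert from UTC+2).
Uma in UTC: 09:40-13:15 (subtract 2h to convert from UTC+2).
Tomás in UTC: 09:55-14:15, 15:10-15:50 (subtract 1h to convert from UTC+1).
Kira in UTC: 09:00-13:20, 16:10-17:50 (add 4h to convert from UTC-4).
Oona in UTC: 09:00-14:35, 18:35-19:00 (subtract 1h to convert from UTC+1).
Kavya ∩ Uma: 09:40-13:15.
Kavya ∩ Uma ∩ Tomás: 09:55-13:15.
Kavya ∩ Uma ∩ Tomás ∩ Kira: 09:55-13:15.
Kavya ∩ Uma ∩ Tomás ∩ Kira ∩ Oona: 09:55-13:15.
The last common window of at least 25 minutes is 09:55-13:15; a 25-minute meeting can start as late as 12:50 and still end by 13:15.

12:50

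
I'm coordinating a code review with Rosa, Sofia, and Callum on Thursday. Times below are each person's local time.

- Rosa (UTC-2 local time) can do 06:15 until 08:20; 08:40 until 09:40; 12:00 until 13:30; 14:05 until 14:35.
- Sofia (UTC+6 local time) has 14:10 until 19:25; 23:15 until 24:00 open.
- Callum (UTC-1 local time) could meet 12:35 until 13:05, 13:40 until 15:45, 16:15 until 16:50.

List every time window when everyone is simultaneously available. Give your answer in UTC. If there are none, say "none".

Rosa in UTC: 08:15-10:20, 10:40-11:40, 14:00-15:30, 16:05-16:35 (add 2h to convert from UTC-2).
Sofia in UTC: 08:10-13:25, 17:15-18:00 (subtract 6h to convert from UTC+6).
Callum in UTC: 13:35-14:05, 14:40-16:45, 17:15-17:50 (add 1h to convert from UTC-1).
Rosa ∩ Sofia: 08:15-10:20, 10:40-11:40.
Rosa ∩ Sofia ∩ Callum: ∅.
There is no time when everyone is free.

none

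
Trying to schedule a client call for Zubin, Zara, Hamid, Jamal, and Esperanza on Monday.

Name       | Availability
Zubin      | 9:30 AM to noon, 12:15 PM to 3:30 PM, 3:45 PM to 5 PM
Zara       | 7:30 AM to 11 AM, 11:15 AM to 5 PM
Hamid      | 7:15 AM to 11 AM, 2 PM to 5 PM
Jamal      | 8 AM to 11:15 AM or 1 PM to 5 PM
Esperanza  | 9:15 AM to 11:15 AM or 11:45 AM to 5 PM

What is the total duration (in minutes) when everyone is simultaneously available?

255

Zubin ∩ Zara: 09:30-11:00, 11:15-12:00, 12:15-15:30, 15:45-17:00.
Zubin ∩ Zara ∩ Hamid: 09:30-11:00, 14:00-15:30, 15:45-17:00.
Zubin ∩ Zara ∩ Hamid ∩ Jamal: 09:30-11:00, 14:00-15:30, 15:45-17:00.
Zubin ∩ Zara ∩ Hamid ∩ Jamal ∩ Esperanza: 09:30-11:00, 14:00-15:30, 15:45-17:00.
Summing the common windows: 90 + 90 + 75 = 255 minutes.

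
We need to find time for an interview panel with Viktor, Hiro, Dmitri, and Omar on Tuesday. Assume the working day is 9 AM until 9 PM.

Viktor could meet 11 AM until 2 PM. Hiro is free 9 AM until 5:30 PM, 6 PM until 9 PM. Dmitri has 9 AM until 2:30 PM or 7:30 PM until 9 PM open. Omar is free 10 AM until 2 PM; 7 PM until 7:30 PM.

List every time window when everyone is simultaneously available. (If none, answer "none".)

11:00-14:00

Viktor ∩ Hiro: 11:00-14:00.
Viktor ∩ Hiro ∩ Dmitri: 11:00-14:00.
Viktor ∩ Hiro ∩ Dmitri ∩ Omar: 11:00-14:00.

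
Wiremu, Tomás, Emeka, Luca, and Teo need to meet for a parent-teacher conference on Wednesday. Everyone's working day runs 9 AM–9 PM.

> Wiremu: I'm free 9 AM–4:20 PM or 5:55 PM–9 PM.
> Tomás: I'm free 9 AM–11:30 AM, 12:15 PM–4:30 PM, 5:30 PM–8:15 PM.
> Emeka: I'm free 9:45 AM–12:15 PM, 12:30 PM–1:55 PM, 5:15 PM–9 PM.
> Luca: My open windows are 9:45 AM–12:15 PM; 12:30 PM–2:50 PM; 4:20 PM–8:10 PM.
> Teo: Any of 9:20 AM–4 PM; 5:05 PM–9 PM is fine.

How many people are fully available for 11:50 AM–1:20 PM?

2

Wiremu and Teo can make the full 11:50-13:20 slot — that's 2.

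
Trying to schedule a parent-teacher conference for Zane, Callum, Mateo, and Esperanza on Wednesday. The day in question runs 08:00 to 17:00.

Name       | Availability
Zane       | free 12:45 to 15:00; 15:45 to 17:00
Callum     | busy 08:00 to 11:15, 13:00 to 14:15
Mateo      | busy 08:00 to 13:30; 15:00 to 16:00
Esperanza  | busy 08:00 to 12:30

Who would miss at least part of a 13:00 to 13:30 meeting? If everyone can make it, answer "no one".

Callum, Mateo

Zane free: 12:45-15:00, 15:45-17:00.
Callum free: 11:15-13:00, 14:15-17:00 (invert busy blocks within the working day).
Mateo free: 13:30-15:00, 16:00-17:00 (invert busy blocks within the working day).
Esperanza free: 12:30-17:00 (invert busy blocks within the working day).
Zane: free for 13:00-13:30. Callum: not fully free for 13:00-13:30. Mateo: not fully free for 13:00-13:30. Esperanza: free for 13:00-13:30.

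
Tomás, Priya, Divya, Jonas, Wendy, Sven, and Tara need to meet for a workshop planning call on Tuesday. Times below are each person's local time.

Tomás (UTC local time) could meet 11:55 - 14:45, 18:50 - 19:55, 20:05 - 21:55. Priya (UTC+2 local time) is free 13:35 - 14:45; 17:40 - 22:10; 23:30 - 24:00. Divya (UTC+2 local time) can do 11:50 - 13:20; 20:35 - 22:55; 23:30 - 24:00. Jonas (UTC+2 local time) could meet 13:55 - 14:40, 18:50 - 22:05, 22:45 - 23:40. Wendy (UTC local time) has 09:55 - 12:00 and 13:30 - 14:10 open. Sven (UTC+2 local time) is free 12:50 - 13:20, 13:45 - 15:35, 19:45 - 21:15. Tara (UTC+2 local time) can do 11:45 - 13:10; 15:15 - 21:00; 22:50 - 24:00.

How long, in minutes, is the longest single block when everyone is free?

Tomás in UTC: 11:55-14:45, 18:50-19:55, 20:05-21:55.
Priya in UTC: 11:35-12:45, 15:40-20:10, 21:30-22:00 (subtract 2h to convert from UTC+2).
Divya in UTC: 09:50-11:20, 18:35-20:55, 21:30-22:00 (subtract 2h to convert from UTC+2).
Jonas in UTC: 11:55-12:40, 16:50-20:05, 20:45-21:40 (subtract 2h to convert from UTC+2).
Wendy in UTC: 09:55-12:00, 13:30-14:10.
Sven in UTC: 10:50-11:20, 11:45-13:35, 17:45-19:15 (subtract 2h to convert from UTC+2).
Tara in UTC: 09:45-11:10, 13:15-19:00, 20:50-22:00 (subtract 2h to convert from UTC+2).
Tomás ∩ Priya: 11:55-12:45, 18:50-19:55, 20:05-20:10, 21:30-21:55.
Tomás ∩ Priya ∩ Divya: 18:50-19:55, 20:05-20:10, 21:30-21:55.
Tomás ∩ Priya ∩ Divya ∩ Jonas: 18:50-19:55, 21:30-21:40.
Tomás ∩ Priya ∩ Divya ∩ Jonas ∩ Wendy: ∅.
Tomás ∩ Priya ∩ Divya ∩ Jonas ∩ Wendy ∩ Sven: ∅.
Tomás ∩ Priya ∩ Divya ∩ Jonas ∩ Wendy ∩ Sven ∩ Tara: ∅.
There is no time when everyone is free.
No common window exists, so the longest block is 0 minutes.

0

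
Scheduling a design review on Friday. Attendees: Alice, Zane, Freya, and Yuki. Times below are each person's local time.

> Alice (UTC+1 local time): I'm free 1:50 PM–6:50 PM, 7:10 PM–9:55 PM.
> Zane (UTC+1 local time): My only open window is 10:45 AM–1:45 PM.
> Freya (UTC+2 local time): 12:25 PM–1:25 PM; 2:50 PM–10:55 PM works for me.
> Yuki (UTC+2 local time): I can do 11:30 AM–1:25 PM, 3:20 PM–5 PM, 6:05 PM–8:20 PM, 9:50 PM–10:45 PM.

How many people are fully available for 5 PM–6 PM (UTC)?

Alice in UTC: 12:50-17:50, 18:10-20:55 (subtract 1h to convert from UTC+1).
Zane in UTC: 09:45-12:45 (subtract 1h to convert from UTC+1).
Freya in UTC: 10:25-11:25, 12:50-20:55 (subtract 2h to convert from UTC+2).
Yuki in UTC: 09:30-11:25, 13:20-15:00, 16:05-18:20, 19:50-20:45 (subtract 2h to convert from UTC+2).
Freya and Yuki can make the full 17:00-18:00 slot — that's 2.

2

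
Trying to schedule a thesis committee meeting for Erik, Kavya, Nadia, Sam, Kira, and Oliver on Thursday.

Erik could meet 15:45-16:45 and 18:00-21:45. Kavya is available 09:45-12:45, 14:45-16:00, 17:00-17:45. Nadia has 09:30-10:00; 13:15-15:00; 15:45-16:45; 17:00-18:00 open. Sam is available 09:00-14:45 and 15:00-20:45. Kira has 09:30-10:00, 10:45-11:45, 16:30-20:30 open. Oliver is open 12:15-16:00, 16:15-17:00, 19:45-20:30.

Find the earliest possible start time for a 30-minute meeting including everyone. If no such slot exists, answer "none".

Erik ∩ Kavya: 15:45-16:00.
Erik ∩ Kavya ∩ Nadia: 15:45-16:00.
Erik ∩ Kavya ∩ Nadia ∩ Sam: 15:45-16:00.
Erik ∩ Kavya ∩ Nadia ∩ Sam ∩ Kira: ∅.
Erik ∩ Kavya ∩ Nadia ∩ Sam ∩ Kira ∩ Oliver: ∅.
There is no time when everyone is free.
No common window is at least 30 minutes long.

none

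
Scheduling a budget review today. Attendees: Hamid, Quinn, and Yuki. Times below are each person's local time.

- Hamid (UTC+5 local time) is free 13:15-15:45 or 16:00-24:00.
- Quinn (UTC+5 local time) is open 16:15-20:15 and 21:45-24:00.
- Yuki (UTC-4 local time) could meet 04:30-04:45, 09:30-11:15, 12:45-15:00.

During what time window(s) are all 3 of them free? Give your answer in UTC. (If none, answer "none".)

13:30-15:15, 16:45-19:00

Hamid in UTC: 08:15-10:45, 11:00-19:00 (subtract 5h to convert from UTC+5).
Quinn in UTC: 11:15-15:15, 16:45-19:00 (subtract 5h to convert from UTC+5).
Yuki in UTC: 08:30-08:45, 13:30-15:15, 16:45-19:00 (add 4h to convert from UTC-4).
Hamid ∩ Quinn: 11:15-15:15, 16:45-19:00.
Hamid ∩ Quinn ∩ Yuki: 13:30-15:15, 16:45-19:00.
Those are the intersection windows.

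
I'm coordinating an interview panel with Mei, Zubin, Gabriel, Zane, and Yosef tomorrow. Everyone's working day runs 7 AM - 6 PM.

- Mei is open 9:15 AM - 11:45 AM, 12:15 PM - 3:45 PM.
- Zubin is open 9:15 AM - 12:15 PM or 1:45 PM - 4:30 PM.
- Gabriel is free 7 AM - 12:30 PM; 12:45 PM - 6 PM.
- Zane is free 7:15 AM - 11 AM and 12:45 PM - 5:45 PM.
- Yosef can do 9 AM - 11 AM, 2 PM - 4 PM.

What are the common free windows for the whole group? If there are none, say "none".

Mei ∩ Zubin: 09:15-11:45, 13:45-15:45.
Mei ∩ Zubin ∩ Gabriel: 09:15-11:45, 13:45-15:45.
Mei ∩ Zubin ∩ Gabriel ∩ Zane: 09:15-11:00, 13:45-15:45.
Mei ∩ Zubin ∩ Gabriel ∩ Zane ∩ Yosef: 09:15-11:00, 14:00-15:45.
Those are the intersection windows.

09:15-11:00, 14:00-15:45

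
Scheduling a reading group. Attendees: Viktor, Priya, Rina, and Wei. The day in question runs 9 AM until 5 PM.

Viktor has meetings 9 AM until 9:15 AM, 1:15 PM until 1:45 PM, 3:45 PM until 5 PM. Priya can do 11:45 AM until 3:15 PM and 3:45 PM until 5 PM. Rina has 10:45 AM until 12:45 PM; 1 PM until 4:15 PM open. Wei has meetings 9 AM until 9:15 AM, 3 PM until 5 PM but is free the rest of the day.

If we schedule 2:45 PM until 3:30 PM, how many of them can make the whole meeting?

2

Viktor free: 09:15-13:15, 13:45-15:45 (invert busy blocks within the working day).
Priya free: 11:45-15:15, 15:45-17:00.
Rina free: 10:45-12:45, 13:00-16:15.
Wei free: 09:15-15:00 (invert busy blocks within the working day).
Viktor and Rina can make the full 14:45-15:30 slot — that's 2.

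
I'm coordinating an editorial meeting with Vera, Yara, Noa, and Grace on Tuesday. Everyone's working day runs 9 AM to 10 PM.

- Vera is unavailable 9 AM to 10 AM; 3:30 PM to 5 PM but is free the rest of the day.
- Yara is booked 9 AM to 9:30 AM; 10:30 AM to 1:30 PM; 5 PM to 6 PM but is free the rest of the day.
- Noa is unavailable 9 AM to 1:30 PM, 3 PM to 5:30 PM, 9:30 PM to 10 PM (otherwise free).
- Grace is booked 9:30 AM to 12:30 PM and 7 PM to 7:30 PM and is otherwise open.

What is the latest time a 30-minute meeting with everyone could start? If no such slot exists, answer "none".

Vera free: 10:00-15:30, 17:00-22:00 (invert busy blocks within the working day).
Yara free: 09:30-10:30, 13:30-17:00, 18:00-22:00 (invert busy blocks within the working day).
Noa free: 13:30-15:00, 17:30-21:30 (invert busy blocks within the working day).
Grace free: 09:00-09:30, 12:30-19:00, 19:30-22:00 (invert busy blocks within the working day).
Vera ∩ Yara: 10:00-10:30, 13:30-15:30, 18:00-22:00.
Vera ∩ Yara ∩ Noa: 13:30-15:00, 18:00-21:30.
Vera ∩ Yara ∩ Noa ∩ Grace: 13:30-15:00, 18:00-19:00, 19:30-21:30.
The last common window of at least 30 minutes is 19:30-21:30; a 30-minute meeting can start as late as 21:00 and still end by 21:30.

21:00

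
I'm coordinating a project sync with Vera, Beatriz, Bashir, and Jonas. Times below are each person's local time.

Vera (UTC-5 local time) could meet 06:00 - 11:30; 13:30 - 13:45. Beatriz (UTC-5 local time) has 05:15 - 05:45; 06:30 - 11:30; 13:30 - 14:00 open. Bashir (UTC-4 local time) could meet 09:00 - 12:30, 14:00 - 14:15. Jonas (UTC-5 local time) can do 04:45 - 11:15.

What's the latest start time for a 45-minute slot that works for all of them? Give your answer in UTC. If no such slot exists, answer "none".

Vera in UTC: 11:00-16:30, 18:30-18:45 (add 5h to convert from UTC-5).
Beatriz in UTC: 10:15-10:45, 11:30-16:30, 18:30-19:00 (add 5h to convert from UTC-5).
Bashir in UTC: 13:00-16:30, 18:00-18:15 (add 4h to convert from UTC-4).
Jonas in UTC: 09:45-16:15 (add 5h to convert from UTC-5).
Vera ∩ Beatriz: 11:30-16:30, 18:30-18:45.
Vera ∩ Beatriz ∩ Bashir: 13:00-16:30.
Vera ∩ Beatriz ∩ Bashir ∩ Jonas: 13:00-16:15.
The last common window of at least 45 minutes is 13:00-16:15; a 45-minute meeting can start as late as 15:30 and still end by 16:15.

15:30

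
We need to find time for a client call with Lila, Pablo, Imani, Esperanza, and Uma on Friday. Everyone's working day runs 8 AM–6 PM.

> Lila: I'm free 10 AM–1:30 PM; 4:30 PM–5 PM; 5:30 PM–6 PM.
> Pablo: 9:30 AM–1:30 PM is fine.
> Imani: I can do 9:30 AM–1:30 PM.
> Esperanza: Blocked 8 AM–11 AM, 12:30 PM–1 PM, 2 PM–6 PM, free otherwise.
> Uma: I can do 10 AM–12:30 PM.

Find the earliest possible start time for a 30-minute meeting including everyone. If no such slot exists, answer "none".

11:00

Lila free: 10:00-13:30, 16:30-17:00, 17:30-18:00.
Pablo free: 09:30-13:30.
Imani free: 09:30-13:30.
Esperanza free: 11:00-12:30, 13:00-14:00 (invert busy blocks within the working day).
Uma free: 10:00-12:30.
Lila ∩ Pablo: 10:00-13:30.
Lila ∩ Pablo ∩ Imani: 10:00-13:30.
Lila ∩ Pablo ∩ Imani ∩ Esperanza: 11:00-12:30, 13:00-13:30.
Lila ∩ Pablo ∩ Imani ∩ Esperanza ∩ Uma: 11:00-12:30.
The first common window of at least 30 minutes is 11:00-12:30, so the earliest start is 11:00.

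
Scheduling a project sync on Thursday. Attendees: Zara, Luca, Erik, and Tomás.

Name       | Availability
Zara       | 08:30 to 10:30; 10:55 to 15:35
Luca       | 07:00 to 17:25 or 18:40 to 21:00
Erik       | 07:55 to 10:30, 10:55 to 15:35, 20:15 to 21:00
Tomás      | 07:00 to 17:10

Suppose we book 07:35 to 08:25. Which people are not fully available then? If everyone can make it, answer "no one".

Erik, Zara

Zara: not fully free for 07:35-08:25. Luca: free for 07:35-08:25. Erik: not fully free for 07:35-08:25. Tomás: free for 07:35-08:25.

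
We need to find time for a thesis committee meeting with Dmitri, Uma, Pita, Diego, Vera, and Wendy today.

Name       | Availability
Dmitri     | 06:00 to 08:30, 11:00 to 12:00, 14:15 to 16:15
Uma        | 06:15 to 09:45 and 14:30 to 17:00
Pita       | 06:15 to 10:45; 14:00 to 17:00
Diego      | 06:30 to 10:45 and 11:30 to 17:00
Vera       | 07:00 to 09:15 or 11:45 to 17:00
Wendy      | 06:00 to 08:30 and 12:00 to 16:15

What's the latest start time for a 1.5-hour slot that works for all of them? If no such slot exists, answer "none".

14:45

Dmitri ∩ Uma: 06:15-08:30, 14:30-16:15.
Dmitri ∩ Uma ∩ Pita: 06:15-08:30, 14:30-16:15.
Dmitri ∩ Uma ∩ Pita ∩ Diego: 06:30-08:30, 14:30-16:15.
Dmitri ∩ Uma ∩ Pita ∩ Diego ∩ Vera: 07:00-08:30, 14:30-16:15.
Dmitri ∩ Uma ∩ Pita ∩ Diego ∩ Vera ∩ Wendy: 07:00-08:30, 14:30-16:15.
Those are the intersection windows.
The last common window of at least 90 minutes is 14:30-16:15; a 90-minute meeting can start as late as 14:45 and still end by 16:15.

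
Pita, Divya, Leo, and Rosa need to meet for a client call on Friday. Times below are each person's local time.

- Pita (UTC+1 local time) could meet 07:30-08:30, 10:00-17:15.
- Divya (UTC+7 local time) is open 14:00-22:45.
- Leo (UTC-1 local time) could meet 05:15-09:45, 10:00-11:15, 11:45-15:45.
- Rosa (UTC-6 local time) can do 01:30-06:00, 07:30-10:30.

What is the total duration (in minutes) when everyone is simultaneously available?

300

Pita in UTC: 06:30-07:30, 09:00-16:15 (subtract 1h to convert from UTC+1).
Divya in UTC: 07:00-15:45 (subtract 7h to convert from UTC+7).
Leo in UTC: 06:15-10:45, 11:00-12:15, 12:45-16:45 (add 1h to convert from UTC-1).
Rosa in UTC: 07:30-12:00, 13:30-16:30 (add 6h to convert from UTC-6).
Pita ∩ Divya: 07:00-07:30, 09:00-15:45.
Pita ∩ Divya ∩ Leo: 07:00-07:30, 09:00-10:45, 11:00-12:15, 12:45-15:45.
Pita ∩ Divya ∩ Leo ∩ Rosa: 09:00-10:45, 11:00-12:00, 13:30-15:45.
Summing the common windows: 105 + 60 + 135 = 300 minutes.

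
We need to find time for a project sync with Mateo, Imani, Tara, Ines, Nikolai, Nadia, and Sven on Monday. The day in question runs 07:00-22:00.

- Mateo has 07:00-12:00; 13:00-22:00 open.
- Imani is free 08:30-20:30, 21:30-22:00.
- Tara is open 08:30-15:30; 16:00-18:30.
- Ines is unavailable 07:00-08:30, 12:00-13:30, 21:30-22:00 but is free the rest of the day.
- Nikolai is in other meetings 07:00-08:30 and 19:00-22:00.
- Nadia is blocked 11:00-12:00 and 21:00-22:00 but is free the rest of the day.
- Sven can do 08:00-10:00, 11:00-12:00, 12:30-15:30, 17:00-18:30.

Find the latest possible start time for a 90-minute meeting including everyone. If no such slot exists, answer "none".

17:00

Mateo free: 07:00-12:00, 13:00-22:00.
Imani free: 08:30-20:30, 21:30-22:00.
Tara free: 08:30-15:30, 16:00-18:30.
Ines free: 08:30-12:00, 13:30-21:30 (invert busy blocks within the working day).
Nikolai free: 08:30-19:00 (invert busy blocks within the working day).
Nadia free: 07:00-11:00, 12:00-21:00 (invert busy blocks within the working day).
Sven free: 08:00-10:00, 11:00-12:00, 12:30-15:30, 17:00-18:30.
Mateo ∩ Imani: 08:30-12:00, 13:00-20:30, 21:30-22:00.
Mateo ∩ Imani ∩ Tara: 08:30-12:00, 13:00-15:30, 16:00-18:30.
Mateo ∩ Imani ∩ Tara ∩ Ines: 08:30-12:00, 13:30-15:30, 16:00-18:30.
Mateo ∩ Imani ∩ Tara ∩ Ines ∩ Nikolai: 08:30-12:00, 13:30-15:30, 16:00-18:30.
Mateo ∩ Imani ∩ Tara ∩ Ines ∩ Nikolai ∩ Nadia: 08:30-11:00, 13:30-15:30, 16:00-18:30.
Mateo ∩ Imani ∩ Tara ∩ Ines ∩ Nikolai ∩ Nadia ∩ Sven: 08:30-10:00, 13:30-15:30, 17:00-18:30.
Those are the intersection windows.
The last common window of at least 90 minutes is 17:00-18:30; a 90-minute meeting can start as late as 17:00 and still end by 18:30.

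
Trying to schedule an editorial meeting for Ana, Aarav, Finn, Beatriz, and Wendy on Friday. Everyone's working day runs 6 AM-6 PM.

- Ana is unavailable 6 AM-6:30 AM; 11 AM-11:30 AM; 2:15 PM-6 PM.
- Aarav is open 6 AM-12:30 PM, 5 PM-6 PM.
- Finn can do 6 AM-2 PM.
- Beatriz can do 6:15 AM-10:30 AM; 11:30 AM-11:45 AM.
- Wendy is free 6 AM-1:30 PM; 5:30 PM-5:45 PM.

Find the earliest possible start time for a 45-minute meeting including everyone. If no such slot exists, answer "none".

06:30

Ana free: 06:30-11:00, 11:30-14:15 (invert busy blocks within the working day).
Aarav free: 06:00-12:30, 17:00-18:00.
Finn free: 06:00-14:00.
Beatriz free: 06:15-10:30, 11:30-11:45.
Wendy free: 06:00-13:30, 17:30-17:45.
Ana ∩ Aarav: 06:30-11:00, 11:30-12:30.
Ana ∩ Aarav ∩ Finn: 06:30-11:00, 11:30-12:30.
Ana ∩ Aarav ∩ Finn ∩ Beatriz: 06:30-10:30, 11:30-11:45.
Ana ∩ Aarav ∩ Finn ∩ Beatriz ∩ Wendy: 06:30-10:30, 11:30-11:45.
Those are the intersection windows.
The first common window of at least 45 minutes is 06:30-10:30, so the earliest start is 06:30.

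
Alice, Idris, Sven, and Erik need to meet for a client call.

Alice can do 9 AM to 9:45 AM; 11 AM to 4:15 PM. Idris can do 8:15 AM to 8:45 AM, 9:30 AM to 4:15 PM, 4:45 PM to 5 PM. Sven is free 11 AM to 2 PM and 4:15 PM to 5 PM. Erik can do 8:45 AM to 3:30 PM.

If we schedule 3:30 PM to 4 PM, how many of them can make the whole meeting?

2

Alice and Idris can make the full 15:30-16:00 slot — that's 2.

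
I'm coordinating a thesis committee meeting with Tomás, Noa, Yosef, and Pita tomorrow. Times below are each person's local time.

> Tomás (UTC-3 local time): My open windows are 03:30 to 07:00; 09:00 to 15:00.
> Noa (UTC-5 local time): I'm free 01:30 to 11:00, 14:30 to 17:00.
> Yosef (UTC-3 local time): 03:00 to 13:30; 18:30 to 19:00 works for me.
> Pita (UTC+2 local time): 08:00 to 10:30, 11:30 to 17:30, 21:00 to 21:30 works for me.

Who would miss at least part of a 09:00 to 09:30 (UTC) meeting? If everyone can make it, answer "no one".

Tomás in UTC: 06:30-10:00, 12:00-18:00 (add 3h to convert from UTC-3).
Noa in UTC: 06:30-16:00, 19:30-22:00 (add 5h to convert from UTC-5).
Yosef in UTC: 06:00-16:30, 21:30-22:00 (add 3h to convert from UTC-3).
Pita in UTC: 06:00-08:30, 09:30-15:30, 19:00-19:30 (subtract 2h to convert from UTC+2).
Tomás: free for 09:00-09:30. Noa: free for 09:00-09:30. Yosef: free for 09:00-09:30. Pita: not fully free for 09:00-09:30.

Pita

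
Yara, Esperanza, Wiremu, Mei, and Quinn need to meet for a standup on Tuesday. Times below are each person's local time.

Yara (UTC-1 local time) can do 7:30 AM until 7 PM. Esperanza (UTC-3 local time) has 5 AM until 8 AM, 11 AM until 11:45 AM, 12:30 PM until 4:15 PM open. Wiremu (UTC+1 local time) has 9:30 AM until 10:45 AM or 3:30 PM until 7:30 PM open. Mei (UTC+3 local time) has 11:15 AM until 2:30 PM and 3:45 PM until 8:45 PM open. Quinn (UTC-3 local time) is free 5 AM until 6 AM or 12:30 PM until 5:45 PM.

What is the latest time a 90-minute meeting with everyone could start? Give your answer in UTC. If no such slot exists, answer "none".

Yara in UTC: 08:30-20:00 (add 1h to convert from UTC-1).
Esperanza in UTC: 08:00-11:00, 14:00-14:45, 15:30-19:15 (add 3h to convert from UTC-3).
Wiremu in UTC: 08:30-09:45, 14:30-18:30 (subtract 1h to convert from UTC+1).
Mei in UTC: 08:15-11:30, 12:45-17:45 (subtract 3h to convert from UTC+3).
Quinn in UTC: 08:00-09:00, 15:30-20:45 (add 3h to convert from UTC-3).
Yara ∩ Esperanza: 08:30-11:00, 14:00-14:45, 15:30-19:15.
Yara ∩ Esperanza ∩ Wiremu: 08:30-09:45, 14:30-14:45, 15:30-18:30.
Yara ∩ Esperanza ∩ Wiremu ∩ Mei: 08:30-09:45, 14:30-14:45, 15:30-17:45.
Yara ∩ Esperanza ∩ Wiremu ∩ Mei ∩ Quinn: 08:30-09:00, 15:30-17:45.
The last common window of at least 90 minutes is 15:30-17:45; a 90-minute meeting can start as late as 16:15 and still end by 17:45.

16:15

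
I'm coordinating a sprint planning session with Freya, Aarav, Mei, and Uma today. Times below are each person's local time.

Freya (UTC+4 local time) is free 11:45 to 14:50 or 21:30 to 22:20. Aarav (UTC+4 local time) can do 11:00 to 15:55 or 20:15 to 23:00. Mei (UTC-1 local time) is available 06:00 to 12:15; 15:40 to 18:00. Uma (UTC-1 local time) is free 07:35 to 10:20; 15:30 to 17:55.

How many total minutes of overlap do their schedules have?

185

Freya in UTC: 07:45-10:50, 17:30-18:20 (subtract 4h to convert from UTC+4).
Aarav in UTC: 07:00-11:55, 16:15-19:00 (subtract 4h to convert from UTC+4).
Mei in UTC: 07:00-13:15, 16:40-19:00 (add 1h to convert from UTC-1).
Uma in UTC: 08:35-11:20, 16:30-18:55 (add 1h to convert from UTC-1).
Freya ∩ Aarav: 07:45-10:50, 17:30-18:20.
Freya ∩ Aarav ∩ Mei: 07:45-10:50, 17:30-18:20.
Freya ∩ Aarav ∩ Mei ∩ Uma: 08:35-10:50, 17:30-18:20.
Summing the common windows: 135 + 50 = 185 minutes.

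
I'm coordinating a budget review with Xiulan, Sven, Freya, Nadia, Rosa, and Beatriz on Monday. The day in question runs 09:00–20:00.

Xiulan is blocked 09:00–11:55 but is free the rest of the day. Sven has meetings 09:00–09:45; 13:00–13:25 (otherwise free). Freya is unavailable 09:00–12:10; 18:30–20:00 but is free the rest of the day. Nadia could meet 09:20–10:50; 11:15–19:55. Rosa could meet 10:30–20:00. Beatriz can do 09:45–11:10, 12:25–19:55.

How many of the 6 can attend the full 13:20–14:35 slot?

Xiulan free: 11:55-20:00 (invert busy blocks within the working day).
Sven free: 09:45-13:00, 13:25-20:00 (invert busy blocks within the working day).
Freya free: 12:10-18:30 (invert busy blocks within the working day).
Nadia free: 09:20-10:50, 11:15-19:55.
Rosa free: 10:30-20:00.
Beatriz free: 09:45-11:10, 12:25-19:55.
Xiulan, Freya, Nadia, Rosa, and Beatriz can make the full 13:20-14:35 slot — that's 5.

5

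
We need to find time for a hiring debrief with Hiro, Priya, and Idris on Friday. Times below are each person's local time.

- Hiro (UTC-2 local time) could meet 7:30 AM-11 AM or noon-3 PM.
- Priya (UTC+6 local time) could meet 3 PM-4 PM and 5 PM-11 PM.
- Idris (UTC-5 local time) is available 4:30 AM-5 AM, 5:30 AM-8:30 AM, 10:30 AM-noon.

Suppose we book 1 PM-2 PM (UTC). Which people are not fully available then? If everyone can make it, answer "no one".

Hiro in UTC: 09:30-13:00, 14:00-17:00 (add 2h to convert from UTC-2).
Priya in UTC: 09:00-10:00, 11:00-17:00 (subtract 6h to convert from UTC+6).
Idris in UTC: 09:30-10:00, 10:30-13:30, 15:30-17:00 (add 5h to convert from UTC-5).
Hiro: not fully free for 13:00-14:00. Priya: free for 13:00-14:00. Idris: not fully free for 13:00-14:00.

Hiro, Idris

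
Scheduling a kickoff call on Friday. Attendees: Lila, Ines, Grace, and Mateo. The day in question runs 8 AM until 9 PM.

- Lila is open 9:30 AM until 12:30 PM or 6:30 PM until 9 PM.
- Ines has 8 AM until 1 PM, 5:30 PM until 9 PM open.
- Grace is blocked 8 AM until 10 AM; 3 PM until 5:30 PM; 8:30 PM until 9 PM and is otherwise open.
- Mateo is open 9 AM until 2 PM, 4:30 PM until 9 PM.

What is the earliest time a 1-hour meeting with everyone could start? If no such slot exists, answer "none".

Lila free: 09:30-12:30, 18:30-21:00.
Ines free: 08:00-13:00, 17:30-21:00.
Grace free: 10:00-15:00, 17:30-20:30 (invert busy blocks within the working day).
Mateo free: 09:00-14:00, 16:30-21:00.
Lila ∩ Ines: 09:30-12:30, 18:30-21:00.
Lila ∩ Ines ∩ Grace: 10:00-12:30, 18:30-20:30.
Lila ∩ Ines ∩ Grace ∩ Mateo: 10:00-12:30, 18:30-20:30.
So the common availability across everyone is 10:00-12:30, 18:30-20:30.
The first common window of at least 60 minutes is 10:00-12:30, so the earliest start is 10:00.

10:00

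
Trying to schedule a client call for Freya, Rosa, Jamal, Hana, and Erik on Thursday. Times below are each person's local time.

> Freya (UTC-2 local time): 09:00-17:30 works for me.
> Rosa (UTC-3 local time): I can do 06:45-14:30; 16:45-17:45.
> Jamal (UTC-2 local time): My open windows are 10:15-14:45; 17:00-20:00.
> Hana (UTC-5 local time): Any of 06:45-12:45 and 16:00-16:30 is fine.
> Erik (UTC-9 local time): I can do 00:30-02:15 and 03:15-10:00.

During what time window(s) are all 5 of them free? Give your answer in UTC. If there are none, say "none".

12:15-16:45

Freya in UTC: 11:00-19:30 (add 2h to convert from UTC-2).
Rosa in UTC: 09:45-17:30, 19:45-20:45 (add 3h to convert from UTC-3).
Jamal in UTC: 12:15-16:45, 19:00-22:00 (add 2h to convert from UTC-2).
Hana in UTC: 11:45-17:45, 21:00-21:30 (add 5h to convert from UTC-5).
Erik in UTC: 09:30-11:15, 12:15-19:00 (add 9h to convert from UTC-9).
Freya ∩ Rosa: 11:00-17:30.
Freya ∩ Rosa ∩ Jamal: 12:15-16:45.
Freya ∩ Rosa ∩ Jamal ∩ Hana: 12:15-16:45.
Freya ∩ Rosa ∩ Jamal ∩ Hana ∩ Erik: 12:15-16:45.
So the common availability across everyone is 12:15-16:45.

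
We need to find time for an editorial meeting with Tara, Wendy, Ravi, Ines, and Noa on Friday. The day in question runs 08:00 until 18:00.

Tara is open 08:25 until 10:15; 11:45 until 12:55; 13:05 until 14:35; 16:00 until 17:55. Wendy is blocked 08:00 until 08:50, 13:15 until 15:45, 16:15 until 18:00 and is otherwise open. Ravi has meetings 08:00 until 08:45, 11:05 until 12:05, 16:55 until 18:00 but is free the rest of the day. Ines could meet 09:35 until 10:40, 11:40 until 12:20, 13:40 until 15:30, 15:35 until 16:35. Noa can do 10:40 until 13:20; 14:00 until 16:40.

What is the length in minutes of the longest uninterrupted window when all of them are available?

Tara free: 08:25-10:15, 11:45-12:55, 13:05-14:35, 16:00-17:55.
Wendy free: 08:50-13:15, 15:45-16:15 (invert busy blocks within the working day).
Ravi free: 08:45-11:05, 12:05-16:55 (invert busy blocks within the working day).
Ines free: 09:35-10:40, 11:40-12:20, 13:40-15:30, 15:35-16:35.
Noa free: 10:40-13:20, 14:00-16:40.
Tara ∩ Wendy: 08:50-10:15, 11:45-12:55, 13:05-13:15, 16:00-16:15.
Tara ∩ Wendy ∩ Ravi: 08:50-10:15, 12:05-12:55, 13:05-13:15, 16:00-16:15.
Tara ∩ Wendy ∩ Ravi ∩ Ines: 09:35-10:15, 12:05-12:20, 16:00-16:15.
Tara ∩ Wendy ∩ Ravi ∩ Ines ∩ Noa: 12:05-12:20, 16:00-16:15.
The longest is 12:05-12:20 at 15 minutes.

15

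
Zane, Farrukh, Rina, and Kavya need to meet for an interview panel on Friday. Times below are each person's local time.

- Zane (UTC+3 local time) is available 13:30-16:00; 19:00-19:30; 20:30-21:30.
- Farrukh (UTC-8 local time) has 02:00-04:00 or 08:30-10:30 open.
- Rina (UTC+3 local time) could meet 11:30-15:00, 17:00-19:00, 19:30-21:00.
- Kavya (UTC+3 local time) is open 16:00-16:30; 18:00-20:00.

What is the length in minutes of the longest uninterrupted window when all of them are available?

Zane in UTC: 10:30-13:00, 16:00-16:30, 17:30-18:30 (subtract 3h to convert from UTC+3).
Farrukh in UTC: 10:00-12:00, 16:30-18:30 (add 8h to convert from UTC-8).
Rina in UTC: 08:30-12:00, 14:00-16:00, 16:30-18:00 (subtract 3h to convert from UTC+3).
Kavya in UTC: 13:00-13:30, 15:00-17:00 (subtract 3h to convert from UTC+3).
Zane ∩ Farrukh: 10:30-12:00, 17:30-18:30.
Zane ∩ Farrukh ∩ Rina: 10:30-12:00, 17:30-18:00.
Zane ∩ Farrukh ∩ Rina ∩ Kavya: ∅.
There is no time when everyone is free.
No common window exists, so the longest block is 0 minutes.

0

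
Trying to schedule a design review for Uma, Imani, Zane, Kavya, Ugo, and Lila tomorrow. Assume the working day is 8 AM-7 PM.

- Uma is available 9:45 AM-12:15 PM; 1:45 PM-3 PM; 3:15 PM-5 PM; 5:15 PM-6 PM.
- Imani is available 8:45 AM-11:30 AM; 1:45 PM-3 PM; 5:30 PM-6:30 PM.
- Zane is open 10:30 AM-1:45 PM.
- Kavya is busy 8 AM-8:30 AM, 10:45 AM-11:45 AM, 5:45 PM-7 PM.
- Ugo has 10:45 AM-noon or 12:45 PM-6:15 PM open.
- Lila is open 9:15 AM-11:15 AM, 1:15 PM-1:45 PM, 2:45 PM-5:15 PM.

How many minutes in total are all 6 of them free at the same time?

0

Uma free: 09:45-12:15, 13:45-15:00, 15:15-17:00, 17:15-18:00.
Imani free: 08:45-11:30, 13:45-15:00, 17:30-18:30.
Zane free: 10:30-13:45.
Kavya free: 08:30-10:45, 11:45-17:45 (invert busy blocks within the working day).
Ugo free: 10:45-12:00, 12:45-18:15.
Lila free: 09:15-11:15, 13:15-13:45, 14:45-17:15.
Uma ∩ Imani: 09:45-11:30, 13:45-15:00, 17:30-18:00.
Uma ∩ Imani ∩ Zane: 10:30-11:30.
Uma ∩ Imani ∩ Zane ∩ Kavya: 10:30-10:45.
Uma ∩ Imani ∩ Zane ∩ Kavya ∩ Ugo: ∅.
Uma ∩ Imani ∩ Zane ∩ Kavya ∩ Ugo ∩ Lila: ∅.
There is no time when everyone is free.
There is no common window, so the total is 0 minutes.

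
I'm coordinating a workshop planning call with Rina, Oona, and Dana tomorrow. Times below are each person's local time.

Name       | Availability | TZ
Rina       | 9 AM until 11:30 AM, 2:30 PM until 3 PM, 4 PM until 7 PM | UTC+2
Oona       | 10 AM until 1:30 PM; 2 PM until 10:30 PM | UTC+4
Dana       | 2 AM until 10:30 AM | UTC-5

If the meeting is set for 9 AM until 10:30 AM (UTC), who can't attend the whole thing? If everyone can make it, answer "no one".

Oona, Rina

Rina in UTC: 07:00-09:30, 12:30-13:00, 14:00-17:00 (subtract 2h to convert from UTC+2).
Oona in UTC: 06:00-09:30, 10:00-18:30 (subtract 4h to convert from UTC+4).
Dana in UTC: 07:00-15:30 (add 5h to convert from UTC-5).
Rina: not fully free for 09:00-10:30. Oona: not fully free for 09:00-10:30. Dana: free for 09:00-10:30.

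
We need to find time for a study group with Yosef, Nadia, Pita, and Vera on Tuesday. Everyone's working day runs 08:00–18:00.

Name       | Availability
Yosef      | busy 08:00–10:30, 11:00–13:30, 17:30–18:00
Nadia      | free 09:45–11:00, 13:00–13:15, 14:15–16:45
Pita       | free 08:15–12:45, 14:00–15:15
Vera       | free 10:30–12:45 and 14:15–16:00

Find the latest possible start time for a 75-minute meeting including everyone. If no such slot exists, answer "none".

Yosef free: 10:30-11:00, 13:30-17:30 (invert busy blocks within the working day).
Nadia free: 09:45-11:00, 13:00-13:15, 14:15-16:45.
Pita free: 08:15-12:45, 14:00-15:15.
Vera free: 10:30-12:45, 14:15-16:00.
Yosef ∩ Nadia: 10:30-11:00, 14:15-16:45.
Yosef ∩ Nadia ∩ Pita: 10:30-11:00, 14:15-15:15.
Yosef ∩ Nadia ∩ Pita ∩ Vera: 10:30-11:00, 14:15-15:15.
So the common availability across everyone is 10:30-11:00, 14:15-15:15.
No common window is at least 75 minutes long.

none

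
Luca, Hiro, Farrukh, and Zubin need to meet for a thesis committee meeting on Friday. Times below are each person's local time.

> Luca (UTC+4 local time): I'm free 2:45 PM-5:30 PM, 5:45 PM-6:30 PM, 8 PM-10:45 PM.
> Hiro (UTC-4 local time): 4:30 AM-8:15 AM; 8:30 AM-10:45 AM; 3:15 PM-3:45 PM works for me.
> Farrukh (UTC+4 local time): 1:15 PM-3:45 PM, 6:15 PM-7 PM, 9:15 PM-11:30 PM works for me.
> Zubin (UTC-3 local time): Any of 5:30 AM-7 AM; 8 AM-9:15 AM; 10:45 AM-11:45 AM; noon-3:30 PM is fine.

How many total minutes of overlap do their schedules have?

60

Luca in UTC: 10:45-13:30, 13:45-14:30, 16:00-18:45 (subtract 4h to convert from UTC+4).
Hiro in UTC: 08:30-12:15, 12:30-14:45, 19:15-19:45 (add 4h to convert from UTC-4).
Farrukh in UTC: 09:15-11:45, 14:15-15:00, 17:15-19:30 (subtract 4h to convert from UTC+4).
Zubin in UTC: 08:30-10:00, 11:00-12:15, 13:45-14:45, 15:00-18:30 (add 3h to convert from UTC-3).
Luca ∩ Hiro: 10:45-12:15, 12:30-13:30, 13:45-14:30.
Luca ∩ Hiro ∩ Farrukh: 10:45-11:45, 14:15-14:30.
Luca ∩ Hiro ∩ Farrukh ∩ Zubin: 11:00-11:45, 14:15-14:30.
Those are the intersection windows.
Summing the common windows: 45 + 15 = 60 minutes.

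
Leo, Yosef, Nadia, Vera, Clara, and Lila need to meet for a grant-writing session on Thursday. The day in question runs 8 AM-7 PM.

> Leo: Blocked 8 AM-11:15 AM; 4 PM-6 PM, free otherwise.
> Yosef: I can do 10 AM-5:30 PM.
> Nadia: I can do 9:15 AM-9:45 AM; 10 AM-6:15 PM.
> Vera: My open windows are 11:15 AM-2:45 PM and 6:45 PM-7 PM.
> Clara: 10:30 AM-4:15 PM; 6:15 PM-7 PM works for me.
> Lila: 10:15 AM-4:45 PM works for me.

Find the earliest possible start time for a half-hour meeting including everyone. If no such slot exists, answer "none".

Leo free: 11:15-16:00, 18:00-19:00 (invert busy blocks within the working day).
Yosef free: 10:00-17:30.
Nadia free: 09:15-09:45, 10:00-18:15.
Vera free: 11:15-14:45, 18:45-19:00.
Clara free: 10:30-16:15, 18:15-19:00.
Lila free: 10:15-16:45.
Leo ∩ Yosef: 11:15-16:00.
Leo ∩ Yosef ∩ Nadia: 11:15-16:00.
Leo ∩ Yosef ∩ Nadia ∩ Vera: 11:15-14:45.
Leo ∩ Yosef ∩ Nadia ∩ Vera ∩ Clara: 11:15-14:45.
Leo ∩ Yosef ∩ Nadia ∩ Vera ∩ Clara ∩ Lila: 11:15-14:45.
Those are the intersection windows.
The first common window of at least 30 minutes is 11:15-14:45, so the earliest start is 11:15.

11:15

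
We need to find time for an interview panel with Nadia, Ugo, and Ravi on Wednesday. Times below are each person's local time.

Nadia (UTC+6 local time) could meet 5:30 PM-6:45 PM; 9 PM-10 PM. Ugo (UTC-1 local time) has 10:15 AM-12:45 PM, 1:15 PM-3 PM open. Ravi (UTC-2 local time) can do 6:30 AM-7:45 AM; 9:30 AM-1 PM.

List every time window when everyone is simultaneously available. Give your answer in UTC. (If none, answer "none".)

Nadia in UTC: 11:30-12:45, 15:00-16:00 (subtract 6h to convert from UTC+6).
Ugo in UTC: 11:15-13:45, 14:15-16:00 (add 1h to convert from UTC-1).
Ravi in UTC: 08:30-09:45, 11:30-15:00 (add 2h to convert from UTC-2).
Nadia ∩ Ugo: 11:30-12:45, 15:00-16:00.
Nadia ∩ Ugo ∩ Ravi: 11:30-12:45.

11:30-12:45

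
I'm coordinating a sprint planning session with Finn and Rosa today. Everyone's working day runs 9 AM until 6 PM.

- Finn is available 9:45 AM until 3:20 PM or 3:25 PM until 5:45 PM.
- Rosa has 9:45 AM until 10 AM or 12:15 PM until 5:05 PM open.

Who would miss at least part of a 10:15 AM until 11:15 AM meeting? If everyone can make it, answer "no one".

Finn: free for 10:15-11:15. Rosa: not fully free for 10:15-11:15.

Rosa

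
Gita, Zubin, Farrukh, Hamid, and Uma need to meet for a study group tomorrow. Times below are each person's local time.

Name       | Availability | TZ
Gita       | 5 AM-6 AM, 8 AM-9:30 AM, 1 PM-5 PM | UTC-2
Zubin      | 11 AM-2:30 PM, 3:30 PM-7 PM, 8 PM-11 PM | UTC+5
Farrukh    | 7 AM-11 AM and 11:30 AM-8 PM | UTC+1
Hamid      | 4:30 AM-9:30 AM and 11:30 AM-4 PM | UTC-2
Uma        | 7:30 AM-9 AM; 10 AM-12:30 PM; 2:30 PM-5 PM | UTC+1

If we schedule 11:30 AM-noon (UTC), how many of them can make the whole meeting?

Gita in UTC: 07:00-08:00, 10:00-11:30, 15:00-19:00 (add 2h to convert from UTC-2).
Zubin in UTC: 06:00-09:30, 10:30-14:00, 15:00-18:00 (subtract 5h to convert from UTC+5).
Farrukh in UTC: 06:00-10:00, 10:30-19:00 (subtract 1h to convert from UTC+1).
Hamid in UTC: 06:30-11:30, 13:30-18:00 (add 2h to convert from UTC-2).
Uma in UTC: 06:30-08:00, 09:00-11:30, 13:30-16:00 (subtract 1h to convert from UTC+1).
Zubin and Farrukh can make the full 11:30-12:00 slot — that's 2.

2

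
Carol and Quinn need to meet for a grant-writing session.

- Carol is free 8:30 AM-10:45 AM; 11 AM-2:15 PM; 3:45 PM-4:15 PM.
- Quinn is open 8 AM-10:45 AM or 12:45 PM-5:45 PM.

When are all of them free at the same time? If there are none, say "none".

08:30-10:45, 12:45-14:15, 15:45-16:15

Carol ∩ Quinn: 08:30-10:45, 12:45-14:15, 15:45-16:15.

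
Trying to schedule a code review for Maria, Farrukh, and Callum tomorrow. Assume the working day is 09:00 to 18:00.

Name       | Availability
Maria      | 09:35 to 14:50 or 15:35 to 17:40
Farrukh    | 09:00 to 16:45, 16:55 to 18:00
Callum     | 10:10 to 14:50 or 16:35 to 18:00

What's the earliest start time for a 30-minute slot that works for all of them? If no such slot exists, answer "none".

Maria ∩ Farrukh: 09:35-14:50, 15:35-16:45, 16:55-17:40.
Maria ∩ Farrukh ∩ Callum: 10:10-14:50, 16:35-16:45, 16:55-17:40.
The first common window of at least 30 minutes is 10:10-14:50, so the earliest start is 10:10.

10:10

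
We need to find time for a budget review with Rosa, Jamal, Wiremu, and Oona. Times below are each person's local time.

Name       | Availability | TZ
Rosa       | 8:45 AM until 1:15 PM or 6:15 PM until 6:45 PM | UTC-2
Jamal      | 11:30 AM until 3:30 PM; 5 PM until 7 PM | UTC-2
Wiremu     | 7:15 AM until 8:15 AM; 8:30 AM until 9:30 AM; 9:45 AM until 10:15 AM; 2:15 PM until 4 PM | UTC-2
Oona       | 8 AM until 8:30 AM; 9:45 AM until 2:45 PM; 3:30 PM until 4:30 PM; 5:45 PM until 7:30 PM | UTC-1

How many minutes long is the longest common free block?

0

Rosa in UTC: 10:45-15:15, 20:15-20:45 (add 2h to convert from UTC-2).
Jamal in UTC: 13:30-17:30, 19:00-21:00 (add 2h to convert from UTC-2).
Wiremu in UTC: 09:15-10:15, 10:30-11:30, 11:45-12:15, 16:15-18:00 (add 2h to convert from UTC-2).
Oona in UTC: 09:00-09:30, 10:45-15:45, 16:30-17:30, 18:45-20:30 (add 1h to convert from UTC-1).
Rosa ∩ Jamal: 13:30-15:15, 20:15-20:45.
Rosa ∩ Jamal ∩ Wiremu: ∅.
Rosa ∩ Jamal ∩ Wiremu ∩ Oona: ∅.
There is no time when everyone is free.
No common window exists, so the longest block is 0 minutes.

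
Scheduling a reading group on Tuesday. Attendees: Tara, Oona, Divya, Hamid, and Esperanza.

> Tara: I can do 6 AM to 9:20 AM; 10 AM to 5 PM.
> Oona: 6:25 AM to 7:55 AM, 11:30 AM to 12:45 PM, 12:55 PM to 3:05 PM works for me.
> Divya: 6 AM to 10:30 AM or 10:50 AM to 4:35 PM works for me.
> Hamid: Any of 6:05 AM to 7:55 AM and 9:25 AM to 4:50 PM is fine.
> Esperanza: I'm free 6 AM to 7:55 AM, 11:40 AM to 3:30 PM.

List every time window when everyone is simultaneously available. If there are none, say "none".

Tara ∩ Oona: 06:25-07:55, 11:30-12:45, 12:55-15:05.
Tara ∩ Oona ∩ Divya: 06:25-07:55, 11:30-12:45, 12:55-15:05.
Tara ∩ Oona ∩ Divya ∩ Hamid: 06:25-07:55, 11:30-12:45, 12:55-15:05.
Tara ∩ Oona ∩ Divya ∩ Hamid ∩ Esperanza: 06:25-07:55, 11:40-12:45, 12:55-15:05.
So the common availability across everyone is 06:25-07:55, 11:40-12:45, 12:55-15:05.

06:25-07:55, 11:40-12:45, 12:55-15:05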